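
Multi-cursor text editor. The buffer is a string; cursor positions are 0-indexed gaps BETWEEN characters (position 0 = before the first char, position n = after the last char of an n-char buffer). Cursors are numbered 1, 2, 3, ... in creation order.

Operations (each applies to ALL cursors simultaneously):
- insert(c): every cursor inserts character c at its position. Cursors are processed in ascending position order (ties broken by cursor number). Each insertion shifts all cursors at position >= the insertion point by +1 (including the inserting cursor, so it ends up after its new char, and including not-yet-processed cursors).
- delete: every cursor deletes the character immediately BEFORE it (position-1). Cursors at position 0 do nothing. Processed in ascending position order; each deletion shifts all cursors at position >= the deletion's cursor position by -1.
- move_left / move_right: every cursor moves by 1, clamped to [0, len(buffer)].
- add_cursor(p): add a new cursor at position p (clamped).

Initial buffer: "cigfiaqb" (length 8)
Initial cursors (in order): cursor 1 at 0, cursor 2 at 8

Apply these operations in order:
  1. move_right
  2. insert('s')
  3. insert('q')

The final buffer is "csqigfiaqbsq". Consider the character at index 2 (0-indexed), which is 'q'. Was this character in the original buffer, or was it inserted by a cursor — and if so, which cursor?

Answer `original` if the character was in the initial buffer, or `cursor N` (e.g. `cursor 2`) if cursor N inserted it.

Answer: cursor 1

Derivation:
After op 1 (move_right): buffer="cigfiaqb" (len 8), cursors c1@1 c2@8, authorship ........
After op 2 (insert('s')): buffer="csigfiaqbs" (len 10), cursors c1@2 c2@10, authorship .1.......2
After op 3 (insert('q')): buffer="csqigfiaqbsq" (len 12), cursors c1@3 c2@12, authorship .11.......22
Authorship (.=original, N=cursor N): . 1 1 . . . . . . . 2 2
Index 2: author = 1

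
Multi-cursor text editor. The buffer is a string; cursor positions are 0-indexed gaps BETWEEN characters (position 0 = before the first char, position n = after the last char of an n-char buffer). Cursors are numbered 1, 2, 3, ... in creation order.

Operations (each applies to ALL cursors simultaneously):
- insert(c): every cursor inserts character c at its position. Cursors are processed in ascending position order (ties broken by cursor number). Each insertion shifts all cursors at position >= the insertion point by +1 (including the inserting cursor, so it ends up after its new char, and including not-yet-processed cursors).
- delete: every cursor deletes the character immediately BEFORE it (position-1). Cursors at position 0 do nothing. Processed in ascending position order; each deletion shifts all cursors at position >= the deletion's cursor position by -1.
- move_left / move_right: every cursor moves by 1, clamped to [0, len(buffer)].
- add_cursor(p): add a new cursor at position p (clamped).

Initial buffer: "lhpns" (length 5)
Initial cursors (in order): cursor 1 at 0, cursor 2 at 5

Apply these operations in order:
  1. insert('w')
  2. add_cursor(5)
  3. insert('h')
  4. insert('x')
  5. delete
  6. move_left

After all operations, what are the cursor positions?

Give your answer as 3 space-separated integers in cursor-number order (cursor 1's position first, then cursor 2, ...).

Answer: 1 9 6

Derivation:
After op 1 (insert('w')): buffer="wlhpnsw" (len 7), cursors c1@1 c2@7, authorship 1.....2
After op 2 (add_cursor(5)): buffer="wlhpnsw" (len 7), cursors c1@1 c3@5 c2@7, authorship 1.....2
After op 3 (insert('h')): buffer="whlhpnhswh" (len 10), cursors c1@2 c3@7 c2@10, authorship 11....3.22
After op 4 (insert('x')): buffer="whxlhpnhxswhx" (len 13), cursors c1@3 c3@9 c2@13, authorship 111....33.222
After op 5 (delete): buffer="whlhpnhswh" (len 10), cursors c1@2 c3@7 c2@10, authorship 11....3.22
After op 6 (move_left): buffer="whlhpnhswh" (len 10), cursors c1@1 c3@6 c2@9, authorship 11....3.22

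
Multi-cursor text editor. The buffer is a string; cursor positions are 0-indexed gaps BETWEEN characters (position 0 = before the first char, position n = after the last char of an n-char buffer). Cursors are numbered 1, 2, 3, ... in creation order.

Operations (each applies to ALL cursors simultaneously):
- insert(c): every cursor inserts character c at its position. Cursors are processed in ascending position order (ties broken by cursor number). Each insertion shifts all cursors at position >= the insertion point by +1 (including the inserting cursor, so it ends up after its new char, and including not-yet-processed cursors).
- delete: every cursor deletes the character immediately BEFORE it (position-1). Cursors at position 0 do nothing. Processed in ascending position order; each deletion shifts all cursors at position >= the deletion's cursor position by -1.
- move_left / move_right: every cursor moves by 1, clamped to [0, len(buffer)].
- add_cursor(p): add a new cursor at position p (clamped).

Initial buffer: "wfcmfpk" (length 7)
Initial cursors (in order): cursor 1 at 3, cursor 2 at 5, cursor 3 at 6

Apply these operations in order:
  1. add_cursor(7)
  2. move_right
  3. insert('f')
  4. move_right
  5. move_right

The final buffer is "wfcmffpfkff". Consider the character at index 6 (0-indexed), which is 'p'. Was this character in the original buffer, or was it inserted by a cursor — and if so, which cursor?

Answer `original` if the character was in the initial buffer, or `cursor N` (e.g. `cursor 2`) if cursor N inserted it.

Answer: original

Derivation:
After op 1 (add_cursor(7)): buffer="wfcmfpk" (len 7), cursors c1@3 c2@5 c3@6 c4@7, authorship .......
After op 2 (move_right): buffer="wfcmfpk" (len 7), cursors c1@4 c2@6 c3@7 c4@7, authorship .......
After op 3 (insert('f')): buffer="wfcmffpfkff" (len 11), cursors c1@5 c2@8 c3@11 c4@11, authorship ....1..2.34
After op 4 (move_right): buffer="wfcmffpfkff" (len 11), cursors c1@6 c2@9 c3@11 c4@11, authorship ....1..2.34
After op 5 (move_right): buffer="wfcmffpfkff" (len 11), cursors c1@7 c2@10 c3@11 c4@11, authorship ....1..2.34
Authorship (.=original, N=cursor N): . . . . 1 . . 2 . 3 4
Index 6: author = original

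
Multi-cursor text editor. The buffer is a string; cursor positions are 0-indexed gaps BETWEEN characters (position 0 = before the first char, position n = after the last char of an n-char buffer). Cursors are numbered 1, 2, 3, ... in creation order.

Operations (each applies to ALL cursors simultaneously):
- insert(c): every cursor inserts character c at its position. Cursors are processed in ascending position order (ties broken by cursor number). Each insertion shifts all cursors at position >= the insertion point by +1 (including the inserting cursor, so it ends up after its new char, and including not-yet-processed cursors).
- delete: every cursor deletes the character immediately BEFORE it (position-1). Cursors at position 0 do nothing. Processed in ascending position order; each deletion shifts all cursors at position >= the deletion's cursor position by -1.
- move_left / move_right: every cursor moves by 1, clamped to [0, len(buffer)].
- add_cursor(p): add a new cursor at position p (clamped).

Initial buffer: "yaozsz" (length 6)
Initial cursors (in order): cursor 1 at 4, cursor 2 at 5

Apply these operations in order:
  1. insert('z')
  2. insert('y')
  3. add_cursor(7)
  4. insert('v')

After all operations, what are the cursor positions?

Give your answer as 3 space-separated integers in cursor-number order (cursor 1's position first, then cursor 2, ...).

Answer: 7 12 9

Derivation:
After op 1 (insert('z')): buffer="yaozzszz" (len 8), cursors c1@5 c2@7, authorship ....1.2.
After op 2 (insert('y')): buffer="yaozzyszyz" (len 10), cursors c1@6 c2@9, authorship ....11.22.
After op 3 (add_cursor(7)): buffer="yaozzyszyz" (len 10), cursors c1@6 c3@7 c2@9, authorship ....11.22.
After op 4 (insert('v')): buffer="yaozzyvsvzyvz" (len 13), cursors c1@7 c3@9 c2@12, authorship ....111.3222.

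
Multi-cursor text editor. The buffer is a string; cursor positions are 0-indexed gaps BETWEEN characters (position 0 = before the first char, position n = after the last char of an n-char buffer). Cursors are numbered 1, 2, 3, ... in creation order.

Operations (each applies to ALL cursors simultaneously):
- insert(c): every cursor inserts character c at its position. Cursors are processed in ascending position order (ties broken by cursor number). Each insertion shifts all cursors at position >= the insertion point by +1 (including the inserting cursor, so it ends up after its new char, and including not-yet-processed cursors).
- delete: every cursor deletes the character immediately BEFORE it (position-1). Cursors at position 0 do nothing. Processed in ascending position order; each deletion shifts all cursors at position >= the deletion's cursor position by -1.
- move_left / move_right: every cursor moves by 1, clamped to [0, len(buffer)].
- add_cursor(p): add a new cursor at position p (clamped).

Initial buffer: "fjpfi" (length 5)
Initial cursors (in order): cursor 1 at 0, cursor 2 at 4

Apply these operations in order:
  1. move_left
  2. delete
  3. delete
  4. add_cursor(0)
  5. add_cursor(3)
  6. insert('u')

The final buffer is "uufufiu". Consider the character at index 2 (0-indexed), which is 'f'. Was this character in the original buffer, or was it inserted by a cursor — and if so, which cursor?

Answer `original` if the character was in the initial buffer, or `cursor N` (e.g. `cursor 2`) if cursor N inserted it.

After op 1 (move_left): buffer="fjpfi" (len 5), cursors c1@0 c2@3, authorship .....
After op 2 (delete): buffer="fjfi" (len 4), cursors c1@0 c2@2, authorship ....
After op 3 (delete): buffer="ffi" (len 3), cursors c1@0 c2@1, authorship ...
After op 4 (add_cursor(0)): buffer="ffi" (len 3), cursors c1@0 c3@0 c2@1, authorship ...
After op 5 (add_cursor(3)): buffer="ffi" (len 3), cursors c1@0 c3@0 c2@1 c4@3, authorship ...
After op 6 (insert('u')): buffer="uufufiu" (len 7), cursors c1@2 c3@2 c2@4 c4@7, authorship 13.2..4
Authorship (.=original, N=cursor N): 1 3 . 2 . . 4
Index 2: author = original

Answer: original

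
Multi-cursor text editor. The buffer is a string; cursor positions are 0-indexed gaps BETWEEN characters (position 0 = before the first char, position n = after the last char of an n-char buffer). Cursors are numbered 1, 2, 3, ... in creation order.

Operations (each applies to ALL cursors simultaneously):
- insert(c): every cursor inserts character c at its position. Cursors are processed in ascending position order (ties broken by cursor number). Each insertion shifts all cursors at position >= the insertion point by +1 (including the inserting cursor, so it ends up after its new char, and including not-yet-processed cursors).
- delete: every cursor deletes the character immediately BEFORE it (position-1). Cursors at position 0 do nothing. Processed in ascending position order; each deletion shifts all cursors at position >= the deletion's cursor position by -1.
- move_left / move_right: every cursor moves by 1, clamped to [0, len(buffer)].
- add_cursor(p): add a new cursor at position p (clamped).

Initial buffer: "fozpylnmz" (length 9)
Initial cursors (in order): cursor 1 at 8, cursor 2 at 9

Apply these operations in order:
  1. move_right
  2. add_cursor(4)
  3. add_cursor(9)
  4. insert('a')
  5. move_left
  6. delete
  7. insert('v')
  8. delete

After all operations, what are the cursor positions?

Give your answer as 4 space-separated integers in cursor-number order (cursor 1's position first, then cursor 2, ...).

After op 1 (move_right): buffer="fozpylnmz" (len 9), cursors c1@9 c2@9, authorship .........
After op 2 (add_cursor(4)): buffer="fozpylnmz" (len 9), cursors c3@4 c1@9 c2@9, authorship .........
After op 3 (add_cursor(9)): buffer="fozpylnmz" (len 9), cursors c3@4 c1@9 c2@9 c4@9, authorship .........
After op 4 (insert('a')): buffer="fozpaylnmzaaa" (len 13), cursors c3@5 c1@13 c2@13 c4@13, authorship ....3.....124
After op 5 (move_left): buffer="fozpaylnmzaaa" (len 13), cursors c3@4 c1@12 c2@12 c4@12, authorship ....3.....124
After op 6 (delete): buffer="fozaylnma" (len 9), cursors c3@3 c1@8 c2@8 c4@8, authorship ...3....4
After op 7 (insert('v')): buffer="fozvaylnmvvva" (len 13), cursors c3@4 c1@12 c2@12 c4@12, authorship ...33....1244
After op 8 (delete): buffer="fozaylnma" (len 9), cursors c3@3 c1@8 c2@8 c4@8, authorship ...3....4

Answer: 8 8 3 8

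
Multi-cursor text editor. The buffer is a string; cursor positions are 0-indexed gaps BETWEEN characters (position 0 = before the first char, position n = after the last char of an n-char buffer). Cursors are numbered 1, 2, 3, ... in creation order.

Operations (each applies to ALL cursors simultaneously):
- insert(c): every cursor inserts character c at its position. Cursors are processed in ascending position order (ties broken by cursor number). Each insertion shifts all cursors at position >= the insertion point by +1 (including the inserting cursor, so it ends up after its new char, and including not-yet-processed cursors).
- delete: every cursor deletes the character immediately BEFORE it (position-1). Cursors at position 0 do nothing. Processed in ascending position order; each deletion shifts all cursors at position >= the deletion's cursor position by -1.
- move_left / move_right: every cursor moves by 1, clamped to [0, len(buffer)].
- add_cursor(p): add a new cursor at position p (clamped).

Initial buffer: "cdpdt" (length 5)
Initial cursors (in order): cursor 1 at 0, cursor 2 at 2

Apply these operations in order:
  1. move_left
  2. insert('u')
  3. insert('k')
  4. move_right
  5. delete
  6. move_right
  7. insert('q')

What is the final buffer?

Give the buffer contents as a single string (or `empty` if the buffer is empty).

After op 1 (move_left): buffer="cdpdt" (len 5), cursors c1@0 c2@1, authorship .....
After op 2 (insert('u')): buffer="ucudpdt" (len 7), cursors c1@1 c2@3, authorship 1.2....
After op 3 (insert('k')): buffer="ukcukdpdt" (len 9), cursors c1@2 c2@5, authorship 11.22....
After op 4 (move_right): buffer="ukcukdpdt" (len 9), cursors c1@3 c2@6, authorship 11.22....
After op 5 (delete): buffer="ukukpdt" (len 7), cursors c1@2 c2@4, authorship 1122...
After op 6 (move_right): buffer="ukukpdt" (len 7), cursors c1@3 c2@5, authorship 1122...
After op 7 (insert('q')): buffer="ukuqkpqdt" (len 9), cursors c1@4 c2@7, authorship 11212.2..

Answer: ukuqkpqdt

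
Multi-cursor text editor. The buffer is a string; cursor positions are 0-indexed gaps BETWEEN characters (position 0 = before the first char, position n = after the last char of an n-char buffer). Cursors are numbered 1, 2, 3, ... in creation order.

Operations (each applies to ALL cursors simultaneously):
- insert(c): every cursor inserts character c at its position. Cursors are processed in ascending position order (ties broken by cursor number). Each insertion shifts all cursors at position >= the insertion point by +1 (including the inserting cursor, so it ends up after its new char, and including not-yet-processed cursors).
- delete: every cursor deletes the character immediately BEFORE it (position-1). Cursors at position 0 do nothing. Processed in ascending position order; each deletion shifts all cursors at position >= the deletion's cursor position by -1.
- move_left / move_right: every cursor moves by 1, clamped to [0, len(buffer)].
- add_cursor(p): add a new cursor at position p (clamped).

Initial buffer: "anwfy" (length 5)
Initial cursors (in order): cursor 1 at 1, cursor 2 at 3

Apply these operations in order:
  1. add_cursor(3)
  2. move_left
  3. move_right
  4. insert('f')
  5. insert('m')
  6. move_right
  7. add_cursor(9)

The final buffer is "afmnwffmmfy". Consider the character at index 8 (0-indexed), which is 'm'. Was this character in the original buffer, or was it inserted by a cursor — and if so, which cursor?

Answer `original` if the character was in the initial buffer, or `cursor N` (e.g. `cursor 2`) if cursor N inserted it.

Answer: cursor 3

Derivation:
After op 1 (add_cursor(3)): buffer="anwfy" (len 5), cursors c1@1 c2@3 c3@3, authorship .....
After op 2 (move_left): buffer="anwfy" (len 5), cursors c1@0 c2@2 c3@2, authorship .....
After op 3 (move_right): buffer="anwfy" (len 5), cursors c1@1 c2@3 c3@3, authorship .....
After op 4 (insert('f')): buffer="afnwfffy" (len 8), cursors c1@2 c2@6 c3@6, authorship .1..23..
After op 5 (insert('m')): buffer="afmnwffmmfy" (len 11), cursors c1@3 c2@9 c3@9, authorship .11..2323..
After op 6 (move_right): buffer="afmnwffmmfy" (len 11), cursors c1@4 c2@10 c3@10, authorship .11..2323..
After op 7 (add_cursor(9)): buffer="afmnwffmmfy" (len 11), cursors c1@4 c4@9 c2@10 c3@10, authorship .11..2323..
Authorship (.=original, N=cursor N): . 1 1 . . 2 3 2 3 . .
Index 8: author = 3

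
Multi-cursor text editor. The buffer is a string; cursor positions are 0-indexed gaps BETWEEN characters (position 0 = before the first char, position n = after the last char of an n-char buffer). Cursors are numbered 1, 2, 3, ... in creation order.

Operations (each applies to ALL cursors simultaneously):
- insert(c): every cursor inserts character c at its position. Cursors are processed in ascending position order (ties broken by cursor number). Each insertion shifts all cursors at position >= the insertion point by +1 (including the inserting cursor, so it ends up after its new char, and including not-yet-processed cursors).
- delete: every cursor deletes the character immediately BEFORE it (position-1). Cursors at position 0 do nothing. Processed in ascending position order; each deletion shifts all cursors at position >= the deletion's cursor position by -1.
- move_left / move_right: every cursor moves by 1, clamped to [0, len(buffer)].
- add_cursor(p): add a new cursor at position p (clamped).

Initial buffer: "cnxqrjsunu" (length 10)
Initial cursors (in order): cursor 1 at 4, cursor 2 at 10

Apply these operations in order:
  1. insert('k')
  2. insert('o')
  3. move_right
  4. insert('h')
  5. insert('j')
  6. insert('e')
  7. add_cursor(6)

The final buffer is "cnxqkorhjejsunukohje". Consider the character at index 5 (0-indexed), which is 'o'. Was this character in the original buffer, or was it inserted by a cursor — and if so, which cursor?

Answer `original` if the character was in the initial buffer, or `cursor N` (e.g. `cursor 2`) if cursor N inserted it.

After op 1 (insert('k')): buffer="cnxqkrjsunuk" (len 12), cursors c1@5 c2@12, authorship ....1......2
After op 2 (insert('o')): buffer="cnxqkorjsunuko" (len 14), cursors c1@6 c2@14, authorship ....11......22
After op 3 (move_right): buffer="cnxqkorjsunuko" (len 14), cursors c1@7 c2@14, authorship ....11......22
After op 4 (insert('h')): buffer="cnxqkorhjsunukoh" (len 16), cursors c1@8 c2@16, authorship ....11.1.....222
After op 5 (insert('j')): buffer="cnxqkorhjjsunukohj" (len 18), cursors c1@9 c2@18, authorship ....11.11.....2222
After op 6 (insert('e')): buffer="cnxqkorhjejsunukohje" (len 20), cursors c1@10 c2@20, authorship ....11.111.....22222
After op 7 (add_cursor(6)): buffer="cnxqkorhjejsunukohje" (len 20), cursors c3@6 c1@10 c2@20, authorship ....11.111.....22222
Authorship (.=original, N=cursor N): . . . . 1 1 . 1 1 1 . . . . . 2 2 2 2 2
Index 5: author = 1

Answer: cursor 1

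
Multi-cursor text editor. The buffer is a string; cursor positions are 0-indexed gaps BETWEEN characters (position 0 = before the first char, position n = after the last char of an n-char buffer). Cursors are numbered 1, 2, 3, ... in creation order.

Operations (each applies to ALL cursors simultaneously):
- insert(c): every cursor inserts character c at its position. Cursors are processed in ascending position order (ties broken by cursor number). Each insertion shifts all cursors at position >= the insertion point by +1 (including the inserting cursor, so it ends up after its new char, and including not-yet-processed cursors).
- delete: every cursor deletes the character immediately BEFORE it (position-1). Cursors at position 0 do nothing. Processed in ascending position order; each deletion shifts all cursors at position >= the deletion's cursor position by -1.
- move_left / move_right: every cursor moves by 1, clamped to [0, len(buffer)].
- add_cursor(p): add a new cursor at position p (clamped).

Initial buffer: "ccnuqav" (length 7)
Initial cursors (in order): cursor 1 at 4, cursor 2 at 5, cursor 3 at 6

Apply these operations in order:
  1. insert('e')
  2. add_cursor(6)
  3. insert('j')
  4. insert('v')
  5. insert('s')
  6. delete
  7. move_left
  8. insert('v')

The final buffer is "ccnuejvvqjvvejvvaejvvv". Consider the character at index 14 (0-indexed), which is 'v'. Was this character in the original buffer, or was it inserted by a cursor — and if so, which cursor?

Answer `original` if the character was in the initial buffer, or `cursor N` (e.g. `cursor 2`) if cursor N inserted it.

After op 1 (insert('e')): buffer="ccnueqeaev" (len 10), cursors c1@5 c2@7 c3@9, authorship ....1.2.3.
After op 2 (add_cursor(6)): buffer="ccnueqeaev" (len 10), cursors c1@5 c4@6 c2@7 c3@9, authorship ....1.2.3.
After op 3 (insert('j')): buffer="ccnuejqjejaejv" (len 14), cursors c1@6 c4@8 c2@10 c3@13, authorship ....11.422.33.
After op 4 (insert('v')): buffer="ccnuejvqjvejvaejvv" (len 18), cursors c1@7 c4@10 c2@13 c3@17, authorship ....111.44222.333.
After op 5 (insert('s')): buffer="ccnuejvsqjvsejvsaejvsv" (len 22), cursors c1@8 c4@12 c2@16 c3@21, authorship ....1111.4442222.3333.
After op 6 (delete): buffer="ccnuejvqjvejvaejvv" (len 18), cursors c1@7 c4@10 c2@13 c3@17, authorship ....111.44222.333.
After op 7 (move_left): buffer="ccnuejvqjvejvaejvv" (len 18), cursors c1@6 c4@9 c2@12 c3@16, authorship ....111.44222.333.
After op 8 (insert('v')): buffer="ccnuejvvqjvvejvvaejvvv" (len 22), cursors c1@7 c4@11 c2@15 c3@20, authorship ....1111.4442222.3333.
Authorship (.=original, N=cursor N): . . . . 1 1 1 1 . 4 4 4 2 2 2 2 . 3 3 3 3 .
Index 14: author = 2

Answer: cursor 2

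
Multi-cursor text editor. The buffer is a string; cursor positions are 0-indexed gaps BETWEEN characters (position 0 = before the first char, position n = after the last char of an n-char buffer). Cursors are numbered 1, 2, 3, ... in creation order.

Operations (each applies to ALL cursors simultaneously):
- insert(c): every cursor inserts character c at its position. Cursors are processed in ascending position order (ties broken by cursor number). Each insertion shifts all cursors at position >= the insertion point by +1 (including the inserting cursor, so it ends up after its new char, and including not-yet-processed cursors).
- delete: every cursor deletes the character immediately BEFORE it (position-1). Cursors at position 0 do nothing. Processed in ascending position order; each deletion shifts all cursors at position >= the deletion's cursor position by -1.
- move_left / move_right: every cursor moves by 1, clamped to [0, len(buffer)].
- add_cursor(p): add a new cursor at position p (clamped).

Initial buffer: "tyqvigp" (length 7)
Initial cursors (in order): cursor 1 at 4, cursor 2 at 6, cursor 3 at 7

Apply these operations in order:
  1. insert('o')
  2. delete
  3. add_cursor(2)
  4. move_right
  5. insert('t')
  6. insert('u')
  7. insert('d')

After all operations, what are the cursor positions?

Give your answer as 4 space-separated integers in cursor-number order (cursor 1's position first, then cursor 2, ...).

After op 1 (insert('o')): buffer="tyqvoigopo" (len 10), cursors c1@5 c2@8 c3@10, authorship ....1..2.3
After op 2 (delete): buffer="tyqvigp" (len 7), cursors c1@4 c2@6 c3@7, authorship .......
After op 3 (add_cursor(2)): buffer="tyqvigp" (len 7), cursors c4@2 c1@4 c2@6 c3@7, authorship .......
After op 4 (move_right): buffer="tyqvigp" (len 7), cursors c4@3 c1@5 c2@7 c3@7, authorship .......
After op 5 (insert('t')): buffer="tyqtvitgptt" (len 11), cursors c4@4 c1@7 c2@11 c3@11, authorship ...4..1..23
After op 6 (insert('u')): buffer="tyqtuvitugpttuu" (len 15), cursors c4@5 c1@9 c2@15 c3@15, authorship ...44..11..2323
After op 7 (insert('d')): buffer="tyqtudvitudgpttuudd" (len 19), cursors c4@6 c1@11 c2@19 c3@19, authorship ...444..111..232323

Answer: 11 19 19 6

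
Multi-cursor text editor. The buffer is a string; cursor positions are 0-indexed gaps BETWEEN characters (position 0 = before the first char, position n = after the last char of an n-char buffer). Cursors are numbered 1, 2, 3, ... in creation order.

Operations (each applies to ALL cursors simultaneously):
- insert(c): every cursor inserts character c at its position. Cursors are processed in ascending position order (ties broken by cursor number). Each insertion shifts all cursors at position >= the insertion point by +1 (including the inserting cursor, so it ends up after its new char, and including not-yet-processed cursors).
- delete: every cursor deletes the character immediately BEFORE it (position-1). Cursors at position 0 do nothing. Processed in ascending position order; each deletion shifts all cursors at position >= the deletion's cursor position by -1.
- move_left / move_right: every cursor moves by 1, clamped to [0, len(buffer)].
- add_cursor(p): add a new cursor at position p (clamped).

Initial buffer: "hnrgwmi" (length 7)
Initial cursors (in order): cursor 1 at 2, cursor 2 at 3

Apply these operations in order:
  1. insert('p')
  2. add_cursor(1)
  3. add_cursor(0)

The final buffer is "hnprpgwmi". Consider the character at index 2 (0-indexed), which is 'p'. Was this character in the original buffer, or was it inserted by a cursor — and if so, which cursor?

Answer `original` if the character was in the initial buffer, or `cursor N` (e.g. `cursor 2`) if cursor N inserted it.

After op 1 (insert('p')): buffer="hnprpgwmi" (len 9), cursors c1@3 c2@5, authorship ..1.2....
After op 2 (add_cursor(1)): buffer="hnprpgwmi" (len 9), cursors c3@1 c1@3 c2@5, authorship ..1.2....
After op 3 (add_cursor(0)): buffer="hnprpgwmi" (len 9), cursors c4@0 c3@1 c1@3 c2@5, authorship ..1.2....
Authorship (.=original, N=cursor N): . . 1 . 2 . . . .
Index 2: author = 1

Answer: cursor 1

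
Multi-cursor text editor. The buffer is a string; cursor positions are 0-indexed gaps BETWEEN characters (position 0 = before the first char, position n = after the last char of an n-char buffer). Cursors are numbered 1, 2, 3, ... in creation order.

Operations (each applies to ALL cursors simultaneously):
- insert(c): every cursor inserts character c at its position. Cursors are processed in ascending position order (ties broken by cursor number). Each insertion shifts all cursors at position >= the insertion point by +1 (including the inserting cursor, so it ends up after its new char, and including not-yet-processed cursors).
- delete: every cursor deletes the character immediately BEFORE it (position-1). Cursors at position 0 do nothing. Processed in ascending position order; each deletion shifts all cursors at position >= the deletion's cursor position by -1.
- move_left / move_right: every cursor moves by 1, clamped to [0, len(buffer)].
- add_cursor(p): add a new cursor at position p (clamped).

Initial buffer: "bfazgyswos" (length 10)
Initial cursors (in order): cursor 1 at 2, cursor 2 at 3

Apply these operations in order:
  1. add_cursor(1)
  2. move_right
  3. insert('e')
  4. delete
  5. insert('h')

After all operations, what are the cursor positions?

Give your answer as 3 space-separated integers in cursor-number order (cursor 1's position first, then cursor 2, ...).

After op 1 (add_cursor(1)): buffer="bfazgyswos" (len 10), cursors c3@1 c1@2 c2@3, authorship ..........
After op 2 (move_right): buffer="bfazgyswos" (len 10), cursors c3@2 c1@3 c2@4, authorship ..........
After op 3 (insert('e')): buffer="bfeaezegyswos" (len 13), cursors c3@3 c1@5 c2@7, authorship ..3.1.2......
After op 4 (delete): buffer="bfazgyswos" (len 10), cursors c3@2 c1@3 c2@4, authorship ..........
After op 5 (insert('h')): buffer="bfhahzhgyswos" (len 13), cursors c3@3 c1@5 c2@7, authorship ..3.1.2......

Answer: 5 7 3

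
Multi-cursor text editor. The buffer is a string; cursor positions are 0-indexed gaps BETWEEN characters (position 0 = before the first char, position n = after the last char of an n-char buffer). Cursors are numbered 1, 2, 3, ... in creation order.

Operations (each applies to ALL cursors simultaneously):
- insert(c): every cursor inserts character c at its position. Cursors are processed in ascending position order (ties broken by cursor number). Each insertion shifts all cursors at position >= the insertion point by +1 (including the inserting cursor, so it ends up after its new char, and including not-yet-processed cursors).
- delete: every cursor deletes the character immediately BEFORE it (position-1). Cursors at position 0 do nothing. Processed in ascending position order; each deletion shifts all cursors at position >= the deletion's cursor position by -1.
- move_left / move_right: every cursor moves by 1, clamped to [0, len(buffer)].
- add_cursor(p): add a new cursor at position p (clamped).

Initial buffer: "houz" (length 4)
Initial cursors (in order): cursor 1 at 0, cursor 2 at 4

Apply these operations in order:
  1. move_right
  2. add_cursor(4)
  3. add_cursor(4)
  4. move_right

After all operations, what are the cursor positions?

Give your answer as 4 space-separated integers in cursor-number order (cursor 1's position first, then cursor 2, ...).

Answer: 2 4 4 4

Derivation:
After op 1 (move_right): buffer="houz" (len 4), cursors c1@1 c2@4, authorship ....
After op 2 (add_cursor(4)): buffer="houz" (len 4), cursors c1@1 c2@4 c3@4, authorship ....
After op 3 (add_cursor(4)): buffer="houz" (len 4), cursors c1@1 c2@4 c3@4 c4@4, authorship ....
After op 4 (move_right): buffer="houz" (len 4), cursors c1@2 c2@4 c3@4 c4@4, authorship ....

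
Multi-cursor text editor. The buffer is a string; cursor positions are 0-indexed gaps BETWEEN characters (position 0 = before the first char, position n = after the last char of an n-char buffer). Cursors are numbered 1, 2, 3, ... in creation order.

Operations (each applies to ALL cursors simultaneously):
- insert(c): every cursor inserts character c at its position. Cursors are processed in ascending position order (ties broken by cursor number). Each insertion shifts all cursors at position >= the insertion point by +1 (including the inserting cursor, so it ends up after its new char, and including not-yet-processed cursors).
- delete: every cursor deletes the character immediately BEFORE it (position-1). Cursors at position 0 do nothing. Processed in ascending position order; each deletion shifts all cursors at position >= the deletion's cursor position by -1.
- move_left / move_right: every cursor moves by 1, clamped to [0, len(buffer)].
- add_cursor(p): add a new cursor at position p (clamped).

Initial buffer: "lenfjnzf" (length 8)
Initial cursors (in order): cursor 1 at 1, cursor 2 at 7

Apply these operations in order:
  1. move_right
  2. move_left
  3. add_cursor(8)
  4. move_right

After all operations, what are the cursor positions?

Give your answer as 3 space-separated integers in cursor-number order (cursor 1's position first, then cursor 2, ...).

Answer: 2 8 8

Derivation:
After op 1 (move_right): buffer="lenfjnzf" (len 8), cursors c1@2 c2@8, authorship ........
After op 2 (move_left): buffer="lenfjnzf" (len 8), cursors c1@1 c2@7, authorship ........
After op 3 (add_cursor(8)): buffer="lenfjnzf" (len 8), cursors c1@1 c2@7 c3@8, authorship ........
After op 4 (move_right): buffer="lenfjnzf" (len 8), cursors c1@2 c2@8 c3@8, authorship ........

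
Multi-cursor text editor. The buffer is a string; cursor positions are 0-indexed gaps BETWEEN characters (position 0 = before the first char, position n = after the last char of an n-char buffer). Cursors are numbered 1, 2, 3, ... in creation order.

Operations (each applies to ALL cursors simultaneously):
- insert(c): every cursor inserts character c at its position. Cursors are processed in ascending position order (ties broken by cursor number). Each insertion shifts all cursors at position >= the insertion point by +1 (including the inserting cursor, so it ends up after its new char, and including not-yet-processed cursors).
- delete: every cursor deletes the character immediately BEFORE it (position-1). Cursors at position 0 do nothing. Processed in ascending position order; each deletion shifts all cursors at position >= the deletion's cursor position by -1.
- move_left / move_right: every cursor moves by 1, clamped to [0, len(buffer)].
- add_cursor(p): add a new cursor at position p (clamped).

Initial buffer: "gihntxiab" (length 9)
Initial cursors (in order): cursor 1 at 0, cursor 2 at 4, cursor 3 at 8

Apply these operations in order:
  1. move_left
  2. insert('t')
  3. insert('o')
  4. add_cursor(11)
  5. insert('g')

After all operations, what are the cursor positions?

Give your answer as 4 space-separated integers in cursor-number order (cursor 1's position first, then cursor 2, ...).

After op 1 (move_left): buffer="gihntxiab" (len 9), cursors c1@0 c2@3 c3@7, authorship .........
After op 2 (insert('t')): buffer="tgihtntxitab" (len 12), cursors c1@1 c2@5 c3@10, authorship 1...2....3..
After op 3 (insert('o')): buffer="togihtontxitoab" (len 15), cursors c1@2 c2@7 c3@13, authorship 11...22....33..
After op 4 (add_cursor(11)): buffer="togihtontxitoab" (len 15), cursors c1@2 c2@7 c4@11 c3@13, authorship 11...22....33..
After op 5 (insert('g')): buffer="toggihtogntxigtogab" (len 19), cursors c1@3 c2@9 c4@14 c3@17, authorship 111...222....4333..

Answer: 3 9 17 14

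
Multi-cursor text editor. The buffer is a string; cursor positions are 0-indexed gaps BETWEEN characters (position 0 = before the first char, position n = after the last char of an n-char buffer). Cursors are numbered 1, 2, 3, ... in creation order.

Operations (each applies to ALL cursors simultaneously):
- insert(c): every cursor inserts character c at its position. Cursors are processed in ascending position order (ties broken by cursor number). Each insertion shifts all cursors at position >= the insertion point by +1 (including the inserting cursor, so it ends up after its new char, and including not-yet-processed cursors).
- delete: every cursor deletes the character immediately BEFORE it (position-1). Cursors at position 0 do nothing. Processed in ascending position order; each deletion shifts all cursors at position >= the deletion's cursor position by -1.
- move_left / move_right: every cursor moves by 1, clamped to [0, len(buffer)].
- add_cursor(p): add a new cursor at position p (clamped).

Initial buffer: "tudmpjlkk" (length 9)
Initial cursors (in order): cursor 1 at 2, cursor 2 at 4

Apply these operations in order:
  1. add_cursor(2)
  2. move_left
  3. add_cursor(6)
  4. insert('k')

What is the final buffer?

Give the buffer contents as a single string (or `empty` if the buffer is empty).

After op 1 (add_cursor(2)): buffer="tudmpjlkk" (len 9), cursors c1@2 c3@2 c2@4, authorship .........
After op 2 (move_left): buffer="tudmpjlkk" (len 9), cursors c1@1 c3@1 c2@3, authorship .........
After op 3 (add_cursor(6)): buffer="tudmpjlkk" (len 9), cursors c1@1 c3@1 c2@3 c4@6, authorship .........
After op 4 (insert('k')): buffer="tkkudkmpjklkk" (len 13), cursors c1@3 c3@3 c2@6 c4@10, authorship .13..2...4...

Answer: tkkudkmpjklkk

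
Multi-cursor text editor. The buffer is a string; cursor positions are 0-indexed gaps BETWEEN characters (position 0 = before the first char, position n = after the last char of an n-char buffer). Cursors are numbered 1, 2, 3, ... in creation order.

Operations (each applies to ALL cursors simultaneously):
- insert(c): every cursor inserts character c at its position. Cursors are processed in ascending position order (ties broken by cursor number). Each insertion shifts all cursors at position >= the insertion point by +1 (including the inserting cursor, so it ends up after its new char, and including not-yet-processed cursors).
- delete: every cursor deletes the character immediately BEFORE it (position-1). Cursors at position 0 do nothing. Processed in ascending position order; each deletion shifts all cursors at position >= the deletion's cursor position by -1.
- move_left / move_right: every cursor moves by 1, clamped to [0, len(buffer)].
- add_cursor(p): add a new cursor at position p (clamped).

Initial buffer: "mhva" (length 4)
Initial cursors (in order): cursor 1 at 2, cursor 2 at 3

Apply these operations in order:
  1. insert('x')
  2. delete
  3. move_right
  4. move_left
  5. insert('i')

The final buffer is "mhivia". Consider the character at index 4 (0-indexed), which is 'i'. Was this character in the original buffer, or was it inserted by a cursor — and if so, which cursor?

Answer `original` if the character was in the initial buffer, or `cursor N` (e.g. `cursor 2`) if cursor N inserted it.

Answer: cursor 2

Derivation:
After op 1 (insert('x')): buffer="mhxvxa" (len 6), cursors c1@3 c2@5, authorship ..1.2.
After op 2 (delete): buffer="mhva" (len 4), cursors c1@2 c2@3, authorship ....
After op 3 (move_right): buffer="mhva" (len 4), cursors c1@3 c2@4, authorship ....
After op 4 (move_left): buffer="mhva" (len 4), cursors c1@2 c2@3, authorship ....
After op 5 (insert('i')): buffer="mhivia" (len 6), cursors c1@3 c2@5, authorship ..1.2.
Authorship (.=original, N=cursor N): . . 1 . 2 .
Index 4: author = 2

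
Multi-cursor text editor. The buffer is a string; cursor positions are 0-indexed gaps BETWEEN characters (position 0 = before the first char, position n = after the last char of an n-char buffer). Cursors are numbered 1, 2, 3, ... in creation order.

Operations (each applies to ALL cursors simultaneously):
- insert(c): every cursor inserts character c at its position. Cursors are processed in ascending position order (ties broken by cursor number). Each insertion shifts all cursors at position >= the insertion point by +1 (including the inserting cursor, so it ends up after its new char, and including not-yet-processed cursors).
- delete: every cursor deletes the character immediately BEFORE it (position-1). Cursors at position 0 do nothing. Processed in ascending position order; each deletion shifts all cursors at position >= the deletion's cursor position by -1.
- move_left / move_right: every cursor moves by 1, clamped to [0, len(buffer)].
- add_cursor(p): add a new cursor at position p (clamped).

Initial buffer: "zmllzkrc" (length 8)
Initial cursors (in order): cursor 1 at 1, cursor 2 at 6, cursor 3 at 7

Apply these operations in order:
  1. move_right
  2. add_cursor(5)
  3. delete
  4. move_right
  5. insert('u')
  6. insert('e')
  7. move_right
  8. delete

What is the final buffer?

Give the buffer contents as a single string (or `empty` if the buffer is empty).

Answer: zluekuuu

Derivation:
After op 1 (move_right): buffer="zmllzkrc" (len 8), cursors c1@2 c2@7 c3@8, authorship ........
After op 2 (add_cursor(5)): buffer="zmllzkrc" (len 8), cursors c1@2 c4@5 c2@7 c3@8, authorship ........
After op 3 (delete): buffer="zllk" (len 4), cursors c1@1 c4@3 c2@4 c3@4, authorship ....
After op 4 (move_right): buffer="zllk" (len 4), cursors c1@2 c2@4 c3@4 c4@4, authorship ....
After op 5 (insert('u')): buffer="zlulkuuu" (len 8), cursors c1@3 c2@8 c3@8 c4@8, authorship ..1..234
After op 6 (insert('e')): buffer="zluelkuuueee" (len 12), cursors c1@4 c2@12 c3@12 c4@12, authorship ..11..234234
After op 7 (move_right): buffer="zluelkuuueee" (len 12), cursors c1@5 c2@12 c3@12 c4@12, authorship ..11..234234
After op 8 (delete): buffer="zluekuuu" (len 8), cursors c1@4 c2@8 c3@8 c4@8, authorship ..11.234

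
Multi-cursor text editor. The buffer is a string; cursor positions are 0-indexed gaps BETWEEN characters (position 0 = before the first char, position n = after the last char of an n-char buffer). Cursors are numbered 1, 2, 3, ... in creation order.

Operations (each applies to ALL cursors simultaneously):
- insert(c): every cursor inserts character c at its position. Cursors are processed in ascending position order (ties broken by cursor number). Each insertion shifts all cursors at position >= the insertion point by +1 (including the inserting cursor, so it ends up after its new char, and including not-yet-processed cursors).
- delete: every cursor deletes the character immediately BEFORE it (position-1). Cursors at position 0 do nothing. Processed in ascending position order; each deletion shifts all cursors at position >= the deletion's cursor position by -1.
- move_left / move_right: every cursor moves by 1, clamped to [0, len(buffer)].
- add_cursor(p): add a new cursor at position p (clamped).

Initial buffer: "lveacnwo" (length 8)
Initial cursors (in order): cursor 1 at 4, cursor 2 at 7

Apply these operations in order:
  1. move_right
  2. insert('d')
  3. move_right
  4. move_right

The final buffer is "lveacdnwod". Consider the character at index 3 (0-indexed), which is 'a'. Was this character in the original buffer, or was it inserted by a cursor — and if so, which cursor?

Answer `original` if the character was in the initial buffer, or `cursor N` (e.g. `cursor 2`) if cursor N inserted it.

After op 1 (move_right): buffer="lveacnwo" (len 8), cursors c1@5 c2@8, authorship ........
After op 2 (insert('d')): buffer="lveacdnwod" (len 10), cursors c1@6 c2@10, authorship .....1...2
After op 3 (move_right): buffer="lveacdnwod" (len 10), cursors c1@7 c2@10, authorship .....1...2
After op 4 (move_right): buffer="lveacdnwod" (len 10), cursors c1@8 c2@10, authorship .....1...2
Authorship (.=original, N=cursor N): . . . . . 1 . . . 2
Index 3: author = original

Answer: original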